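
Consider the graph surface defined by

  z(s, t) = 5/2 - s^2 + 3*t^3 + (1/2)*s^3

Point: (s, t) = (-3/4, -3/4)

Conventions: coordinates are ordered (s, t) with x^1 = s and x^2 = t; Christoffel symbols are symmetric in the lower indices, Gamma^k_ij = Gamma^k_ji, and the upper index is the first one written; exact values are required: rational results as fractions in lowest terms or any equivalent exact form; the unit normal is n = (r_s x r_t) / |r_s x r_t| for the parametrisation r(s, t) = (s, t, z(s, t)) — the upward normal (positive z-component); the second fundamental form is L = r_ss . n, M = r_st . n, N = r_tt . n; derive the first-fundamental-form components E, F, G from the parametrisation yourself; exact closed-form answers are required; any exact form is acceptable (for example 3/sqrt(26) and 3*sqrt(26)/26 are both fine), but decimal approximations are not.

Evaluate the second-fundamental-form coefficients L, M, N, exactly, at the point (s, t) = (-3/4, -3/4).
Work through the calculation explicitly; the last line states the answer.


z_s = 75/32, z_t = 81/16, z_ss = -17/4, z_st = 0, z_tt = -27/2
E = 6649/1024, F = 6075/512, G = 6817/256; answer radicand W^2 = 32893/1024
unnormalised second-form numerators: l = -17/4, m = 0, n = -27/2; L = l/sqrt(32893/1024), and similarly M = m/sqrt(W^2), N = n/sqrt(W^2)

Answer: L = -136*sqrt(32893)/32893, M = 0, N = -432*sqrt(32893)/32893


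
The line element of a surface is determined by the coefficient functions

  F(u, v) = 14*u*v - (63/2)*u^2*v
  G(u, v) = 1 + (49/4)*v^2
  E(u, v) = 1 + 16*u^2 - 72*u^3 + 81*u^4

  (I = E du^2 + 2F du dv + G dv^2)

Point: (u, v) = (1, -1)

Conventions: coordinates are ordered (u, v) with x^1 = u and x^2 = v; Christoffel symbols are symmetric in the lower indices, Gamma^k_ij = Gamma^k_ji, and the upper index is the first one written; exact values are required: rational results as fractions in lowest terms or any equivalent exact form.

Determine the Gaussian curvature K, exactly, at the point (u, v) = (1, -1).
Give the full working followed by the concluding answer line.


E = 26, F = 35/2, G = 53/4, EG - F^2 = 153/4 at the point
E_u = 140, E_v = 0, F_u = 49, F_v = -35/2, G_u = 0, G_v = -49/2
E_vv = 0, F_uv = -49, G_uu = 0
Compute both Brioschi determinants and normalise by (EG - F^2)^2.
M1 = [[-E_vv/2 + F_uv - G_uu/2, E_u/2, F_u - E_v/2], [F_v - G_u/2, E, F], [G_v/2, F, G]] = [[-49, 70, 49], [-35/2, 26, 35/2], [-49/4, 35/2, 53/4]]; det M1 = -49
M2 = [[0, E_v/2, G_u/2], [E_v/2, E, F], [G_u/2, F, G]] = [[0, 0, 0], [0, 26, 35/2], [0, 35/2, 53/4]]; det M2 = 0
det M1 - det M2 = -49; K = -49 / (153/4)^2 = -784/23409

Answer: K = -784/23409


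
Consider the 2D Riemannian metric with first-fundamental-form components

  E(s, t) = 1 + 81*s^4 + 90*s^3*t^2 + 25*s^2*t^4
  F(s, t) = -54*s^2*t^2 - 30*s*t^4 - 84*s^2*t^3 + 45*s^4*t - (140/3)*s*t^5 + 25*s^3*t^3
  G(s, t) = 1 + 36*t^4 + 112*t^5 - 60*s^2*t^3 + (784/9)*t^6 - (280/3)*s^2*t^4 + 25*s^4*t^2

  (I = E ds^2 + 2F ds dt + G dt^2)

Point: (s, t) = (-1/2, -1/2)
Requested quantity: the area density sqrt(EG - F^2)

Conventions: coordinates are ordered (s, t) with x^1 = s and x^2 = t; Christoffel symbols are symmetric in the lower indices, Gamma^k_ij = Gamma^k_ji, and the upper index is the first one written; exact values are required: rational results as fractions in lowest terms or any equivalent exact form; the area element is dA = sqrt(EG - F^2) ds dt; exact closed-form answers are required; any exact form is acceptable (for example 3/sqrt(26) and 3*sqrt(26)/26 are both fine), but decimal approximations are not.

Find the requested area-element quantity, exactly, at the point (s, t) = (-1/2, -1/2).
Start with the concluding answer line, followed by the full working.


Answer: sqrt(EG - F^2) = sqrt(2626)/24

E = 233/64, F = -299/192, G = 1105/576; EG - F^2 = 1313/288


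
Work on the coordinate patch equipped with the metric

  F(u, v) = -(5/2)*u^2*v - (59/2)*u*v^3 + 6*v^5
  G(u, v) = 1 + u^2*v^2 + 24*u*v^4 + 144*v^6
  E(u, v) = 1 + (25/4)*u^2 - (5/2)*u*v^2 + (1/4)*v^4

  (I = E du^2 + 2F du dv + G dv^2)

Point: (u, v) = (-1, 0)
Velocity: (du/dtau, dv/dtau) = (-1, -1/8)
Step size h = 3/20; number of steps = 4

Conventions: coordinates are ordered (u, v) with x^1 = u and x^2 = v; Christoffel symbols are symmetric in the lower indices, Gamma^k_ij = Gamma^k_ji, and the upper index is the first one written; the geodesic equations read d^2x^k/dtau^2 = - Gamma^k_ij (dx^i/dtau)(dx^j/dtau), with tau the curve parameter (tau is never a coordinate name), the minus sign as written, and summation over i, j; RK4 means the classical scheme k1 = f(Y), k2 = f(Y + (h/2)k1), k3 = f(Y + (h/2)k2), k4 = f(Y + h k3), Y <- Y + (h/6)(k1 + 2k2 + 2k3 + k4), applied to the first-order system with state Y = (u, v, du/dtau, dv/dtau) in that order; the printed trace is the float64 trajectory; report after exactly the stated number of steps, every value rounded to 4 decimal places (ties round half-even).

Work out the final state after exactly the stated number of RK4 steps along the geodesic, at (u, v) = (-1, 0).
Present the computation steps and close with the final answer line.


f(Y) = (du/dtau, dv/dtau, -Gamma^u_ij Y'^i Y'^j, -Gamma^v_ij Y'^i Y'^j) with the Gammas evaluated at the stage position; h = 0.150000; intermediate values shown to 6 dp
step 0: u = -1.0000, v = 0.0000, du/dtau = -1.0000, dv/dtau = -0.1250
step 1:
  k1: at (u, v) = (-1.000000, 0.000000), (du/dtau, dv/dtau) = (-1.000000, -0.125000); Gamma_uuu = -0.862069, Gamma_uuv = 0.000000, Gamma_uvv = -0.344828, Gamma_vuu = 0.000000, Gamma_vuv = 0.000000, Gamma_vvv = 0.000000; k1 = (-1.000000, -0.125000, 0.867457, 0.000000)
  k2: at (u, v) = (-1.075000, -0.009375), (du/dtau, dv/dtau) = (-0.934941, -0.125000); Gamma_uuu = -0.817082, Gamma_uuv = -0.003064, Gamma_uvv = -0.350311, Gamma_vuu = -0.003061, Gamma_vuv = -0.000011, Gamma_vvv = -0.001312; k2 = (-0.934941, -0.125000, 0.720413, 0.002699)
  k3: at (u, v) = (-1.070121, -0.009375), (du/dtau, dv/dtau) = (-0.945969, -0.124798); Gamma_uuu = -0.819896, Gamma_uuv = -0.003075, Gamma_uvv = -0.349917, Gamma_vuu = -0.003072, Gamma_vuv = -0.000012, Gamma_vvv = -0.001311; k3 = (-0.945969, -0.124798, 0.739866, 0.002772)
  k4: at (u, v) = (-1.141895, -0.018720), (du/dtau, dv/dtau) = (-0.889020, -0.124584); Gamma_uuu = -0.779947, Gamma_uuv = -0.005840, Gamma_uvv = -0.352311, Gamma_vuu = -0.005818, Gamma_vuv = -0.000044, Gamma_vvv = -0.002628; k4 = (-0.889020, -0.124584, 0.623198, 0.004649)
  Y <- Y + (h/6)(k1 + 2k2 + 2k3 + k4): u = -1.1413, v = -0.0187, du/dtau = -0.8897, dv/dtau = -0.1246
step 2:
  k1: at (u, v) = (-1.141271, -0.018729), (du/dtau, dv/dtau) = (-0.889720, -0.124610); Gamma_uuu = -0.780280, Gamma_uuv = -0.005846, Gamma_uvv = -0.352263, Gamma_vuu = -0.005824, Gamma_vuv = -0.000044, Gamma_vvv = -0.002629; k1 = (-0.889720, -0.124610, 0.624437, 0.004661)
  k2: at (u, v) = (-1.208000, -0.028075), (du/dtau, dv/dtau) = (-0.842887, -0.124261); Gamma_uuu = -0.745856, Gamma_uuv = -0.008376, Gamma_uvv = -0.351932, Gamma_vuu = -0.008309, Gamma_vuv = -0.000093, Gamma_vvv = -0.003921; k2 = (-0.842887, -0.124261, 0.537089, 0.005984)
  k3: at (u, v) = (-1.204488, -0.028049), (du/dtau, dv/dtau) = (-0.849438, -0.124161); Gamma_uuu = -0.747600, Gamma_uuv = -0.008388, Gamma_uvv = -0.351720, Gamma_vuu = -0.008321, Gamma_vuv = -0.000093, Gamma_vvv = -0.003915; k3 = (-0.849438, -0.124161, 0.546619, 0.006084)
  k4: at (u, v) = (-1.268687, -0.037354), (du/dtau, dv/dtau) = (-0.807727, -0.123698); Gamma_uuu = -0.716677, Gamma_uuv = -0.010708, Gamma_uvv = -0.349296, Gamma_vuu = -0.010565, Gamma_vuv = -0.000158, Gamma_vvv = -0.005149; k4 = (-0.807727, -0.123698, 0.475061, 0.007003)
  Y <- Y + (h/6)(k1 + 2k2 + 2k3 + k4): u = -1.2683, v = -0.0374, du/dtau = -0.8080, dv/dtau = -0.1237
step 3:
  k1: at (u, v) = (-1.268323, -0.037358), (du/dtau, dv/dtau) = (-0.808047, -0.123715); Gamma_uuu = -0.716845, Gamma_uuv = -0.010712, Gamma_uvv = -0.349270, Gamma_vuu = -0.010568, Gamma_vuv = -0.000158, Gamma_vvv = -0.005149; k1 = (-0.808047, -0.123715, 0.475544, 0.007011)
  k2: at (u, v) = (-1.328927, -0.046637), (du/dtau, dv/dtau) = (-0.772381, -0.123189); Gamma_uuu = -0.689577, Gamma_uuv = -0.012864, Gamma_uvv = -0.344961, Gamma_vuu = -0.012607, Gamma_vuv = -0.000235, Gamma_vvv = -0.006307; k2 = (-0.772381, -0.123189, 0.419066, 0.007662)
  k3: at (u, v) = (-1.326252, -0.046598), (du/dtau, dv/dtau) = (-0.776617, -0.123141); Gamma_uuu = -0.690736, Gamma_uuv = -0.012875, Gamma_uvv = -0.344839, Gamma_vuu = -0.012618, Gamma_vuv = -0.000235, Gamma_vvv = -0.006299; k3 = (-0.776617, -0.123141, 0.424298, 0.007751)
  k4: at (u, v) = (-1.384816, -0.055829), (du/dtau, dv/dtau) = (-0.744402, -0.122553); Gamma_uuu = -0.665965, Gamma_uuv = -0.014872, Gamma_uvv = -0.339005, Gamma_vuu = -0.014464, Gamma_vuv = -0.000323, Gamma_vvv = -0.007363; k4 = (-0.744402, -0.122553, 0.376840, 0.008185)
  Y <- Y + (h/6)(k1 + 2k2 + 2k3 + k4): u = -1.3846, v = -0.0558, du/dtau = -0.7446, dv/dtau = -0.1226
step 4:
  k1: at (u, v) = (-1.384585, -0.055831), (du/dtau, dv/dtau) = (-0.744569, -0.122565); Gamma_uuu = -0.666059, Gamma_uuv = -0.014875, Gamma_uvv = -0.338989, Gamma_vuu = -0.014466, Gamma_vuv = -0.000323, Gamma_vvv = -0.007363; k1 = (-0.744569, -0.122565, 0.377059, 0.008190)
  k2: at (u, v) = (-1.440427, -0.065024), (du/dtau, dv/dtau) = (-0.716290, -0.121951); Gamma_uuu = -0.643835, Gamma_uuv = -0.016746, Gamma_uvv = -0.331759, Gamma_vuu = -0.016147, Gamma_vuv = -0.000420, Gamma_vvv = -0.008320; k2 = (-0.716290, -0.121951, 0.338193, 0.008481)
  k3: at (u, v) = (-1.438306, -0.064978), (du/dtau, dv/dtau) = (-0.719205, -0.121929); Gamma_uuu = -0.644649, Gamma_uuv = -0.016755, Gamma_uvv = -0.331688, Gamma_vuu = -0.016155, Gamma_vuv = -0.000420, Gamma_vvv = -0.008312; k3 = (-0.719205, -0.121929, 0.341318, 0.008554)
  k4: at (u, v) = (-1.492465, -0.074121), (du/dtau, dv/dtau) = (-0.693371, -0.121282); Gamma_uuu = -0.624263, Gamma_uuv = -0.018508, Gamma_uvv = -0.323290, Gamma_vuu = -0.017678, Gamma_vuv = -0.000524, Gamma_vvv = -0.009155; k4 = (-0.693371, -0.121282, 0.307992, 0.008722)
  Y <- Y + (h/6)(k1 + 2k2 + 2k3 + k4): u = -1.4923, v = -0.0741, du/dtau = -0.6935, dv/dtau = -0.1213

Answer: u = -1.4923, v = -0.0741, du/dtau = -0.6935, dv/dtau = -0.1213


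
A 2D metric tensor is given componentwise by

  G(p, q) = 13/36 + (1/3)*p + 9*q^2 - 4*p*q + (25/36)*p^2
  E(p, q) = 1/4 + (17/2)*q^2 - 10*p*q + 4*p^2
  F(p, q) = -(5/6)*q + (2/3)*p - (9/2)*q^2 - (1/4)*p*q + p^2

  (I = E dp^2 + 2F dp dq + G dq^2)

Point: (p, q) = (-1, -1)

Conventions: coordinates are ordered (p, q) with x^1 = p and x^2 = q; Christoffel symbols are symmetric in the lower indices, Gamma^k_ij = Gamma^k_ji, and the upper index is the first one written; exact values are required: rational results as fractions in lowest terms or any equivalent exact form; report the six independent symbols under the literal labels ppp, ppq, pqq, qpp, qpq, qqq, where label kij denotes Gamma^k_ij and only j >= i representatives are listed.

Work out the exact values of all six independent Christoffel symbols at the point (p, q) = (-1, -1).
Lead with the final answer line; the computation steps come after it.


Answer: Gamma_ppp = 2071/417, Gamma_ppq = -6373/1251, Gamma_pqq = 18992/3753, Gamma_qpp = 491/139, Gamma_qpq = -1223/417, Gamma_qqq = 2434/1251

E = 11/4, F = -43/12, G = 103/18 at the point
E_p = 2, E_q = -7, F_p = -13/12, F_q = 101/12, G_p = 53/18, G_q = -14
EG - F^2 = 139/48;  g^inv = (48/139) * [[103/18, 43/12], [43/12, 11/4]]
first-kind symbols [ij,l] = (1/2)(d_i g_jl + d_j g_il - d_l g_ij): [pp,p] = E_p/2 = 1, [pp,q] = F_p - E_q/2 = 29/12, [pq,p] = E_q/2 = -7/2, [pq,q] = G_p/2 = 53/36, [qq,p] = F_q - G_p/2 = 125/18, [qq,q] = G_q/2 = -7
Gamma^p_ij = (G*[ij,p] - F*[ij,q])/(EG - F^2), Gamma^q_ij = (E*[ij,q] - F*[ij,p])/(EG - F^2)


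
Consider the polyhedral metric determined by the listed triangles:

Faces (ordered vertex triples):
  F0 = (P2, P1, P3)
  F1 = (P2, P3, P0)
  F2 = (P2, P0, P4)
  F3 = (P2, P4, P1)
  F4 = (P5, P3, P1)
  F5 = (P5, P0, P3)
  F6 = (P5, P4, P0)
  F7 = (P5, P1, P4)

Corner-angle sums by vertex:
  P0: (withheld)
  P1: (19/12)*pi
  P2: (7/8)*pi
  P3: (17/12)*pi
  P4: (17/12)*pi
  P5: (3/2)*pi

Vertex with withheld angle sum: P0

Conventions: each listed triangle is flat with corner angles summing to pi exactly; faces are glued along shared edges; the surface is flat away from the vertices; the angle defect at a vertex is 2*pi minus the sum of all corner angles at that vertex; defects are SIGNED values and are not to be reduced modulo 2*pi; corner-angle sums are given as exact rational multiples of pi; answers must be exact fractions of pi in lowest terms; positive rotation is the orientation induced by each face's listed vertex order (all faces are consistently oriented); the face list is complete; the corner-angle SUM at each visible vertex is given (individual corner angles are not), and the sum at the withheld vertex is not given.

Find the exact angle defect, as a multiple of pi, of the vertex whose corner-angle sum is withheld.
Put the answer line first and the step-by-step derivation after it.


Answer: defect(P0) = (19/24)*pi

V = 6, E = 12, F = 8; chi = V - E + F = 2
Gauss-Bonnet: total defect = 2*pi*chi = 4*pi; visible defects sum to (77/24)*pi


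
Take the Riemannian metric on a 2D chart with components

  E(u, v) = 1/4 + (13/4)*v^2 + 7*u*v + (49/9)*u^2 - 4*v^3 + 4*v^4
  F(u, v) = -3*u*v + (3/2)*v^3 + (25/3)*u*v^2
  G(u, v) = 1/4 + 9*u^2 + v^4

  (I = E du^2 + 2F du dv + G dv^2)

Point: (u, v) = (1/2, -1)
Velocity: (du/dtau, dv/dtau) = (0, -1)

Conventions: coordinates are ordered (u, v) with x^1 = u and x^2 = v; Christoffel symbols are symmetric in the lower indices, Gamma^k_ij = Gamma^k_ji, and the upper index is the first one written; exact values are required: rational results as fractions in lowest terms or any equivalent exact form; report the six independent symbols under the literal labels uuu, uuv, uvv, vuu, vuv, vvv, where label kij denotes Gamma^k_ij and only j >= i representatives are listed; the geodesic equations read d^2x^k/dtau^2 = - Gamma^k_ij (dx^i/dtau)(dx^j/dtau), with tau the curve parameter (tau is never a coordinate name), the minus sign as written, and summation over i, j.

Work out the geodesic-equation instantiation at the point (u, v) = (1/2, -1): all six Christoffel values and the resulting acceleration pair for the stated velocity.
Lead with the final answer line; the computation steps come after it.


Answer: Gamma_uuu = -8246/1109, Gamma_uuv = -5256/1109, Gamma_uvv = -1878/1109, Gamma_vuu = 18319/1109, Gamma_vuv = 7683/1109, Gamma_vvv = 1602/1109; accelerations (d^2u/dtau^2, d^2v/dtau^2) = (1878/1109, -1602/1109)

E = 337/36, F = 25/6, G = 7/2 at the point
E_u = -14/9, E_v = -31, F_u = 34/3, F_v = -16/3, G_u = 9, G_v = -4
EG - F^2 = 1109/72;  g^inv = (72/1109) * [[7/2, -25/6], [-25/6, 337/36]]
first-kind symbols [ij,l] = (1/2)(d_i g_jl + d_j g_il - d_l g_ij): [uu,u] = E_u/2 = -7/9, [uu,v] = F_u - E_v/2 = 161/6, [uv,u] = E_v/2 = -31/2, [uv,v] = G_u/2 = 9/2, [vv,u] = F_v - G_u/2 = -59/6, [vv,v] = G_v/2 = -2
Gamma^u_ij = (G*[ij,u] - F*[ij,v])/(EG - F^2), Gamma^v_ij = (E*[ij,v] - F*[ij,u])/(EG - F^2)
Gamma_uuu = -8246/1109, Gamma_uuv = -5256/1109, Gamma_uvv = -1878/1109, Gamma_vuu = 18319/1109, Gamma_vuv = 7683/1109, Gamma_vvv = 1602/1109
d^2u/dtau^2 = -(Gamma_uuu*(0)^2 + 2*Gamma_uuv*(0)*(-1) + Gamma_uvv*(-1)^2) = 1878/1109
d^2v/dtau^2 = -(Gamma_vuu*(0)^2 + 2*Gamma_vuv*(0)*(-1) + Gamma_vvv*(-1)^2) = -1602/1109


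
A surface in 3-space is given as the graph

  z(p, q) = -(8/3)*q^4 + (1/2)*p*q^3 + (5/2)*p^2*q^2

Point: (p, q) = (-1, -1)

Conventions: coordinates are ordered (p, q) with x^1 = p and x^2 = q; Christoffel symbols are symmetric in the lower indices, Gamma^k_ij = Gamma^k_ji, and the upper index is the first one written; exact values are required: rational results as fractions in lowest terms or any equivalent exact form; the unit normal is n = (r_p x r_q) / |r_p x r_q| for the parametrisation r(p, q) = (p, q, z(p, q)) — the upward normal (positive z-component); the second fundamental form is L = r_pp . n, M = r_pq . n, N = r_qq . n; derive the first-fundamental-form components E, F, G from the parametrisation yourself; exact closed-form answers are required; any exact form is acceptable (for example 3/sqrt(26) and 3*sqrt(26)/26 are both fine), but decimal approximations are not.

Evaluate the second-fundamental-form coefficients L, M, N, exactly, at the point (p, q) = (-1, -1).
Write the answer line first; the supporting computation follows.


Answer: L = 3*sqrt(70)/35, M = 69*sqrt(70)/350, N = -72*sqrt(70)/175

z_p = -11/2, z_q = 25/6, z_pp = 5, z_pq = 23/2, z_qq = -24
E = 125/4, F = -275/12, G = 661/36; answer radicand W^2 = 875/18
unnormalised second-form numerators: l = 5, m = 23/2, n = -24; L = l/sqrt(875/18), and similarly M = m/sqrt(W^2), N = n/sqrt(W^2)


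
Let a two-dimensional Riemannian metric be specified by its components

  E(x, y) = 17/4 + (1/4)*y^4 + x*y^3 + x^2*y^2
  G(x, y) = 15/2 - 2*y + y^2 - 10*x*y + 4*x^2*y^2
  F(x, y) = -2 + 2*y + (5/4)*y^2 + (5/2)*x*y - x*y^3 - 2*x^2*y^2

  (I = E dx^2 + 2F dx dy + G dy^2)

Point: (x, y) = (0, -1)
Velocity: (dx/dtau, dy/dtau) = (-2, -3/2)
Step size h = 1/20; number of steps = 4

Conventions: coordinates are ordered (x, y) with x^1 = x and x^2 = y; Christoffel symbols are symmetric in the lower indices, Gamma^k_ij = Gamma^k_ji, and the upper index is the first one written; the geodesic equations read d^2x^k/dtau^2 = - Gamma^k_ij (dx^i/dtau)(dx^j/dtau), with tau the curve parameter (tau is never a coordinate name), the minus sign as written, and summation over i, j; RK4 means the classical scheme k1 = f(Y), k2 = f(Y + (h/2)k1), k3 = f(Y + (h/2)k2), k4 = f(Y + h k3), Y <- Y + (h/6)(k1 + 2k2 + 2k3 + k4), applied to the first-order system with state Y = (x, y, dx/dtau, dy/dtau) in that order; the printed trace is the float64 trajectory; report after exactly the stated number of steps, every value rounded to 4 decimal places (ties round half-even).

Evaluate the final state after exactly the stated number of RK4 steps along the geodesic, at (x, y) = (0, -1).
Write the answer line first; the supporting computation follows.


Answer: x = -0.3280, y = -1.3296, dx/dtau = -1.2558, dy/dtau = -1.8020

f(Y) = (dx/dtau, dy/dtau, -Gamma^x_ij Y'^i Y'^j, -Gamma^y_ij Y'^i Y'^j) with the Gammas evaluated at the stage position; h = 0.050000; intermediate values shown to 6 dp
step 0: x = 0.0000, y = -1.0000, dx/dtau = -2.0000, dy/dtau = -1.5000
step 1:
  k1: at (x, y) = (0.000000, -1.000000), (dx/dtau, dy/dtau) = (-2.000000, -1.500000); Gamma_xxx = -0.201575, Gamma_xxy = 0.214173, Gamma_xyy = -1.593701, Gamma_yxx = -0.148031, Gamma_yxy = 0.532283, Gamma_yyy = -0.607874; k1 = (-2.000000, -1.500000, 3.107087, -1.233858)
  k2: at (x, y) = (-0.050000, -1.037500), (dx/dtau, dy/dtau) = (-1.922323, -1.530846); Gamma_xxx = -0.198675, Gamma_xxy = 0.169919, Gamma_xyy = -1.536060, Gamma_yxx = -0.113243, Gamma_yxy = 0.534768, Gamma_yyy = -0.580216; k2 = (-1.922323, -1.530846, 3.333843, -1.369213)
  k3: at (x, y) = (-0.048058, -1.038271), (dx/dtau, dy/dtau) = (-1.916654, -1.534230); Gamma_xxx = -0.199103, Gamma_xxy = 0.170793, Gamma_xyy = -1.540963, Gamma_yxx = -0.114078, Gamma_yxy = 0.535039, Gamma_yyy = -0.581499; k3 = (-1.916654, -1.534230, 3.354169, -1.358817)
  k4: at (x, y) = (-0.095833, -1.076712), (dx/dtau, dy/dtau) = (-1.832292, -1.567941); Gamma_xxx = -0.195173, Gamma_xxy = 0.123966, Gamma_xyy = -1.469405, Gamma_yxx = -0.071608, Gamma_yxy = 0.535441, Gamma_yyy = -0.553654; k4 = (-1.832292, -1.567941, 3.555402, -1.475027)
  Y <- Y + (h/6)(k1 + 2k2 + 2k3 + k4): x = -0.0959, y = -1.0767, dx/dtau = -1.8330, dy/dtau = -1.5680
step 2:
  k1: at (x, y) = (-0.095919, -1.076651), (dx/dtau, dy/dtau) = (-1.833012, -1.568041); Gamma_xxx = -0.195149, Gamma_xxy = 0.123942, Gamma_xyy = -1.469164, Gamma_yxx = -0.071575, Gamma_yxy = 0.535424, Gamma_yyy = -0.553599; k1 = (-1.833012, -1.568041, 3.555524, -1.476224)
  k2: at (x, y) = (-0.141744, -1.115852), (dx/dtau, dy/dtau) = (-1.744124, -1.604947); Gamma_xxx = -0.189787, Gamma_xxy = 0.075239, Gamma_xyy = -1.384367, Gamma_yxx = -0.020223, Gamma_yxy = 0.533259, Gamma_yyy = -0.526042; k2 = (-1.744124, -1.604947, 3.722032, -1.568899)
  k3: at (x, y) = (-0.139522, -1.116774), (dx/dtau, dy/dtau) = (-1.739962, -1.607264); Gamma_xxx = -0.190413, Gamma_xxy = 0.076150, Gamma_xyy = -1.390172, Gamma_yxx = -0.021561, Gamma_yxy = 0.533665, Gamma_yyy = -0.527365; k3 = (-1.739962, -1.607264, 3.741777, -1.557255)
  k4: at (x, y) = (-0.182917, -1.157014), (dx/dtau, dy/dtau) = (-1.645924, -1.645904); Gamma_xxx = -0.183468, Gamma_xxy = 0.026428, Gamma_xyy = -1.295289, Gamma_yxx = 0.039112, Gamma_yxy = 0.528594, Gamma_yyy = -0.500830; k4 = (-1.645924, -1.645904, 3.862772, -1.613168)
  Y <- Y + (h/6)(k1 + 2k2 + 2k3 + k4): x = -0.1830, y = -1.1570, dx/dtau = -1.6468, dy/dtau = -1.6459
step 3:
  k1: at (x, y) = (-0.182978, -1.156971), (dx/dtau, dy/dtau) = (-1.646796, -1.645889); Gamma_xxx = -0.183446, Gamma_xxy = 0.026415, Gamma_xyy = -1.295124, Gamma_yxx = 0.039145, Gamma_yxy = 0.528580, Gamma_yyy = -0.500796; k1 = (-1.646796, -1.645889, 3.862729, -1.614901)
  k2: at (x, y) = (-0.224148, -1.198118), (dx/dtau, dy/dtau) = (-1.550228, -1.686261); Gamma_xxx = -0.174295, Gamma_xxy = -0.023676, Gamma_xyy = -1.191575, Gamma_yxx = 0.110312, Gamma_yxy = 0.519919, Gamma_yyy = -0.475645; k2 = (-1.550228, -1.686261, 3.930865, -1.630847)
  k3: at (x, y) = (-0.221734, -1.199127), (dx/dtau, dy/dtau) = (-1.548525, -1.686660); Gamma_xxx = -0.175221, Gamma_xxy = -0.022758, Gamma_xyy = -1.197964, Gamma_yxx = 0.108263, Gamma_yxy = 0.520568, Gamma_yyy = -0.476906; k3 = (-1.548525, -1.686660, 3.947039, -1.622167)
  k4: at (x, y) = (-0.260404, -1.241303), (dx/dtau, dy/dtau) = (-1.449444, -1.726997); Gamma_xxx = -0.163592, Gamma_xxy = -0.072563, Gamma_xyy = -1.088649, Gamma_yxx = 0.190034, Gamma_yxy = 0.507911, Gamma_yyy = -0.453457; k4 = (-1.449444, -1.726997, 3.953880, -1.589587)
  Y <- Y + (h/6)(k1 + 2k2 + 2k3 + k4): x = -0.2604, y = -1.2413, dx/dtau = -1.4504, dy/dtau = -1.7268
step 4:
  k1: at (x, y) = (-0.260426, -1.241293), (dx/dtau, dy/dtau) = (-1.450360, -1.726810); Gamma_xxx = -0.163582, Gamma_xxy = -0.072570, Gamma_xyy = -1.088591, Gamma_yxx = 0.190055, Gamma_yxy = 0.507904, Gamma_yyy = -0.453446; k1 = (-1.450360, -1.726810, 3.953645, -1.591753)
  k2: at (x, y) = (-0.296685, -1.284463), (dx/dtau, dy/dtau) = (-1.351519, -1.766603); Gamma_xxx = -0.148728, Gamma_xxy = -0.121640, Gamma_xyy = -0.975466, Gamma_yxx = 0.283313, Gamma_yxy = 0.490473, Gamma_yyy = -0.431824; k2 = (-1.351519, -1.766603, 3.896842, -1.511927)
  k3: at (x, y) = (-0.294214, -1.285458), (dx/dtau, dy/dtau) = (-1.352939, -1.764608); Gamma_xxx = -0.150065, Gamma_xxy = -0.120706, Gamma_xyy = -0.982017, Gamma_yxx = 0.280362, Gamma_yxy = 0.491504, Gamma_yyy = -0.432957; k3 = (-1.352939, -1.764608, 3.908876, -1.511865)
  k4: at (x, y) = (-0.328073, -1.329524), (dx/dtau, dy/dtau) = (-1.254916, -1.802403); Gamma_xxx = -0.131670, Gamma_xxy = -0.168656, Gamma_xyy = -0.867225, Gamma_yxx = 0.384752, Gamma_yxy = 0.468964, Gamma_yyy = -0.413023; k4 = (-1.254916, -1.802403, 3.787626, -1.385611)
  Y <- Y + (h/6)(k1 + 2k2 + 2k3 + k4): x = -0.3280, y = -1.3296, dx/dtau = -1.2558, dy/dtau = -1.8020


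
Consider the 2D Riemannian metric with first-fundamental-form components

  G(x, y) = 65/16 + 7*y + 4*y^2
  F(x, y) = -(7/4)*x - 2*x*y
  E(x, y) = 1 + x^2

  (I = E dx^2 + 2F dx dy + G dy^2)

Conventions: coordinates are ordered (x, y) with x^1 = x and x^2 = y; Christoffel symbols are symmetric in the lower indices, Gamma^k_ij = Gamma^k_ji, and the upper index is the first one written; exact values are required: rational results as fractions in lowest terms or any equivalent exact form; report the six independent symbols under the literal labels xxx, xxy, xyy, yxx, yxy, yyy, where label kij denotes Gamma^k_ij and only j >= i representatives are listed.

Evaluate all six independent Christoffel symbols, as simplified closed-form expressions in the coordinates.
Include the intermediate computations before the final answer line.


E = 1 + x^2; F = -(7/4)*x - 2*x*y; G = 65/16 + 7*y + 4*y^2
Gamma^k_ij = (1/2) g^{kl} (d_i g_jl + d_j g_il - d_l g_ij), with g^inv = (1/(EG-F^2)) [[G, -F], [-F, E]]
first partials: E_x = 2*x, E_y = 0, F_x = -7/4 - 2*y, F_y = -2*x, G_x = 0, G_y = 7 + 8*y
D = EG - F^2 = 65/16 + 7*y + 4*y^2 + x^2
expanded: Gamma^x_xx = (G E_x - 2F F_x + F E_y)/(2D), Gamma^x_xy = (G E_y - F G_x)/(2D), Gamma^x_yy = (2G F_y - G G_x - F G_y)/(2D), Gamma^y_xx = (2E F_x - E E_y - F E_x)/(2D), Gamma^y_xy = (E G_x - F E_y)/(2D), Gamma^y_yy = (E G_y - 2F F_y + F G_x)/(2D); substitute and cancel common factors

Answer: Gamma_xxx = 16*x/(16*x^2 + 64*y^2 + 112*y + 65), Gamma_xxy = 0, Gamma_xyy = -32*x/(16*x^2 + 64*y^2 + 112*y + 65), Gamma_yxx = (-32*y - 28)/(16*x^2 + 64*y^2 + 112*y + 65), Gamma_yxy = 0, Gamma_yyy = (64*y + 56)/(16*x^2 + 64*y^2 + 112*y + 65)


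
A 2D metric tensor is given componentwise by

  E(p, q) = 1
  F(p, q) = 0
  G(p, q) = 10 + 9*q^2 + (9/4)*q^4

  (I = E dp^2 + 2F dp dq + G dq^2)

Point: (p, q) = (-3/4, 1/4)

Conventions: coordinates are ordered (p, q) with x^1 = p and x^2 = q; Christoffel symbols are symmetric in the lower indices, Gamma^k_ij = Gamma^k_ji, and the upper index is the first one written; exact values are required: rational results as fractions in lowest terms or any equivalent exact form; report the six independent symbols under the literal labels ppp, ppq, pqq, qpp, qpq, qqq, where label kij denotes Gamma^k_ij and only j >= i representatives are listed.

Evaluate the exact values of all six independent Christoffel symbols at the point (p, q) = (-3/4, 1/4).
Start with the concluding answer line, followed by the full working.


Answer: Gamma_ppp = 0, Gamma_ppq = 0, Gamma_pqq = 0, Gamma_qpp = 0, Gamma_qpq = 0, Gamma_qqq = 2376/10825

E = 1, F = 0, G = 10825/1024 at the point
E_p = 0, E_q = 0, F_p = 0, F_q = 0, G_p = 0, G_q = 297/64
EG - F^2 = 10825/1024;  g^inv = (1024/10825) * [[10825/1024, 0], [0, 1]]
first-kind symbols [ij,l] = (1/2)(d_i g_jl + d_j g_il - d_l g_ij): [pp,p] = E_p/2 = 0, [pp,q] = F_p - E_q/2 = 0, [pq,p] = E_q/2 = 0, [pq,q] = G_p/2 = 0, [qq,p] = F_q - G_p/2 = 0, [qq,q] = G_q/2 = 297/128
Gamma^p_ij = (G*[ij,p] - F*[ij,q])/(EG - F^2), Gamma^q_ij = (E*[ij,q] - F*[ij,p])/(EG - F^2)


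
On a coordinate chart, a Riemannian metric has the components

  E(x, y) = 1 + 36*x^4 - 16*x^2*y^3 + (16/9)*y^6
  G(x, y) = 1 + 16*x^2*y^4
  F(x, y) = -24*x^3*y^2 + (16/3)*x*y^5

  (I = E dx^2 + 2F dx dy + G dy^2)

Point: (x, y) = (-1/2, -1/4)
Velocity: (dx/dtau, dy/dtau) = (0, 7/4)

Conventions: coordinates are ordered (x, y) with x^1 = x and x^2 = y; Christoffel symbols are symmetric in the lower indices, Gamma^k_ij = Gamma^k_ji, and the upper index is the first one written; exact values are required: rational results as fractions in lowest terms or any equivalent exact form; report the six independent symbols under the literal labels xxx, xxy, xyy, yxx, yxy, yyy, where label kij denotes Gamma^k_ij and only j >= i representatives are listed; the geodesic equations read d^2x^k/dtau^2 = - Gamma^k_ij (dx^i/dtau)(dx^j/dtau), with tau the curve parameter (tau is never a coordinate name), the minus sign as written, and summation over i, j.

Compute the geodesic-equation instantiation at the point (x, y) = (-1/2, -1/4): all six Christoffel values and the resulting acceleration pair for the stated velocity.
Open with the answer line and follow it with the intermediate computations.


Answer: Gamma_xxx = -21024/7669, Gamma_xxy = -876/7669, Gamma_xyy = -3504/7669, Gamma_yxx = -1728/7669, Gamma_yxy = -72/7669, Gamma_yyy = -288/7669; accelerations (d^2x/dtau^2, d^2y/dtau^2) = (10731/7669, 882/7669)

E = 7633/2304, F = 73/384, G = 65/64 at the point
E_x = -73/4, E_y = -73/96, F_x = -217/192, F_y = -149/96, G_x = -1/16, G_y = -1/4
EG - F^2 = 7669/2304;  g^inv = (2304/7669) * [[65/64, -73/384], [-73/384, 7633/2304]]
first-kind symbols [ij,l] = (1/2)(d_i g_jl + d_j g_il - d_l g_ij): [xx,x] = E_x/2 = -73/8, [xx,y] = F_x - E_y/2 = -3/4, [xy,x] = E_y/2 = -73/192, [xy,y] = G_x/2 = -1/32, [yy,x] = F_y - G_x/2 = -73/48, [yy,y] = G_y/2 = -1/8
Gamma^x_ij = (G*[ij,x] - F*[ij,y])/(EG - F^2), Gamma^y_ij = (E*[ij,y] - F*[ij,x])/(EG - F^2)
Gamma_xxx = -21024/7669, Gamma_xxy = -876/7669, Gamma_xyy = -3504/7669, Gamma_yxx = -1728/7669, Gamma_yxy = -72/7669, Gamma_yyy = -288/7669
d^2x/dtau^2 = -(Gamma_xxx*(0)^2 + 2*Gamma_xxy*(0)*(7/4) + Gamma_xyy*(7/4)^2) = 10731/7669
d^2y/dtau^2 = -(Gamma_yxx*(0)^2 + 2*Gamma_yxy*(0)*(7/4) + Gamma_yyy*(7/4)^2) = 882/7669


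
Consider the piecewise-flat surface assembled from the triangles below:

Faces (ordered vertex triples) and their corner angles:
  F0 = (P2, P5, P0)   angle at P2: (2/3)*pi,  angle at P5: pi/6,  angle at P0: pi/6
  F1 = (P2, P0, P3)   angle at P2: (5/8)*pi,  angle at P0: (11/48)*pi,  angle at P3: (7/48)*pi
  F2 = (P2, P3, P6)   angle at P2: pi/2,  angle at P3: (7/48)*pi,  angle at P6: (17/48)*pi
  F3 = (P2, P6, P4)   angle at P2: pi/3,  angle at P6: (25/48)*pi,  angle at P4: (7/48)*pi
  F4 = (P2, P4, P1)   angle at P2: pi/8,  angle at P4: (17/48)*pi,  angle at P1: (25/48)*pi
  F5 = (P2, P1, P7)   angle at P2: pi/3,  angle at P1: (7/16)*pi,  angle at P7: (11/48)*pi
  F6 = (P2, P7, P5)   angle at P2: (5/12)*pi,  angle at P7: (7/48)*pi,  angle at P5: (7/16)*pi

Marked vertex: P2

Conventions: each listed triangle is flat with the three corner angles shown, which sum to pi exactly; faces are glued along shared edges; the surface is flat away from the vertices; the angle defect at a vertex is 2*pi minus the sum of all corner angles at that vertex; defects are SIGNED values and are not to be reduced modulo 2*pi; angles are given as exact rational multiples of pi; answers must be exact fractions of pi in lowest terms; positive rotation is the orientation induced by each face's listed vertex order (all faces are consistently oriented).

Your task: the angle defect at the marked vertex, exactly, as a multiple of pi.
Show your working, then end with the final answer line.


Sum of corner angles at P2: 3*pi
defect = 2*pi - 3*pi

Answer: defect(P2) = -pi


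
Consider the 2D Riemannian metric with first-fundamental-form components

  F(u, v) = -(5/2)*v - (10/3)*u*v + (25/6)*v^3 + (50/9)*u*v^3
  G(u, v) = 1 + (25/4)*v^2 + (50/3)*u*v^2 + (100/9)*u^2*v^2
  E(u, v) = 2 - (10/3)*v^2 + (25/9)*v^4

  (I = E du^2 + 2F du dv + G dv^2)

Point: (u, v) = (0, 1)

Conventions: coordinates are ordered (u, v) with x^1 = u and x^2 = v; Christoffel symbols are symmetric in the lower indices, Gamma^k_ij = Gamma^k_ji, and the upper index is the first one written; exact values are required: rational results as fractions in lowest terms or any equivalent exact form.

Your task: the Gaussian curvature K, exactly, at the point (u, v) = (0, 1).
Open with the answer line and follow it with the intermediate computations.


Answer: K = -14400/76729

E = 13/9, F = 5/3, G = 29/4, EG - F^2 = 277/36 at the point
E_u = 0, E_v = 40/9, F_u = 20/9, F_v = 10, G_u = 50/3, G_v = 25/2
E_vv = 80/3, F_uv = 40/3, G_uu = 200/9
By Brioschi, K is (det M1 - det M2) divided by (EG - F^2) squared.
M1 = [[-E_vv/2 + F_uv - G_uu/2, E_u/2, F_u - E_v/2], [F_v - G_u/2, E, F], [G_v/2, F, G]] = [[-100/9, 0, 0], [5/3, 13/9, 5/3], [25/4, 5/3, 29/4]]; det M1 = -6925/81
M2 = [[0, E_v/2, G_u/2], [E_v/2, E, F], [G_u/2, F, G]] = [[0, 20/9, 25/3], [20/9, 13/9, 5/3], [25/3, 5/3, 29/4]]; det M2 = -6025/81
det M1 - det M2 = -100/9; K = -100/9 / (277/36)^2 = -14400/76729


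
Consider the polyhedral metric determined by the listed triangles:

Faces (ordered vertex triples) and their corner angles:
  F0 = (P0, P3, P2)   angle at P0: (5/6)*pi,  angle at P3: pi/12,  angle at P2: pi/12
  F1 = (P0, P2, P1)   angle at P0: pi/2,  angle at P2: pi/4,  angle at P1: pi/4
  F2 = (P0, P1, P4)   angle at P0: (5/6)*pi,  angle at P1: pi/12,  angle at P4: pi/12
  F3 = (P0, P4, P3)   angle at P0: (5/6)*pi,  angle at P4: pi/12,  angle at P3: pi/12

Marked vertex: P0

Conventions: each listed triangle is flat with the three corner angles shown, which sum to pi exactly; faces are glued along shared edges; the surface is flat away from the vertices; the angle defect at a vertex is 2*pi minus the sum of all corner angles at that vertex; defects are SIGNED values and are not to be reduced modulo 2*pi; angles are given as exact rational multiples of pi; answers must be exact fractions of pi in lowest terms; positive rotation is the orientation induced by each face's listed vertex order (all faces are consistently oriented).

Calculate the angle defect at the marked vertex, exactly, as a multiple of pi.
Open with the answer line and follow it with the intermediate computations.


Answer: defect(P0) = -pi

Sum of corner angles at P0: 3*pi
defect = 2*pi - 3*pi


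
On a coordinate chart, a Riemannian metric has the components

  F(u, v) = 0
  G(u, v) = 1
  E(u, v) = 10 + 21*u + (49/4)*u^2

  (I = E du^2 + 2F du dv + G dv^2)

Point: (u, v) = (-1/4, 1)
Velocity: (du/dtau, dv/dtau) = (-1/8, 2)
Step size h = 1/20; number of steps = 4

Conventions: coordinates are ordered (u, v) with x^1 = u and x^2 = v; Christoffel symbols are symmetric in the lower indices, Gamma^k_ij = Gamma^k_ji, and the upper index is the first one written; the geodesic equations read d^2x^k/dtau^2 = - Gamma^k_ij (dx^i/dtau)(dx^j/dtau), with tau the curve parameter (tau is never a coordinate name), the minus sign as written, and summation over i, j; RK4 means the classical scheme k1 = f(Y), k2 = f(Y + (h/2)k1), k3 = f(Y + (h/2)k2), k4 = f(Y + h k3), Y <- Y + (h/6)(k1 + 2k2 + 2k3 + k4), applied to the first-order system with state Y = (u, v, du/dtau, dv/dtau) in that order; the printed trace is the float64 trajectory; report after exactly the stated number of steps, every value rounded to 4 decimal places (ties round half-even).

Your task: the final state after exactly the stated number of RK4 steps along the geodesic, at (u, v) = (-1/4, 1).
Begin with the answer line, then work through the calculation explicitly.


Answer: u = -0.2754, v = 1.4000, du/dtau = -0.1294, dv/dtau = 2.0000

f(Y) = (du/dtau, dv/dtau, -Gamma^u_ij Y'^i Y'^j, -Gamma^v_ij Y'^i Y'^j) with the Gammas evaluated at the stage position; h = 0.050000; intermediate values shown to 6 dp
step 0: u = -0.2500, v = 1.0000, du/dtau = -0.1250, dv/dtau = 2.0000
step 1:
  k1: at (u, v) = (-0.250000, 1.000000), (du/dtau, dv/dtau) = (-0.125000, 2.000000); Gamma_uuu = 1.348442, Gamma_uuv = 0.000000, Gamma_uvv = 0.000000, Gamma_vuu = 0.000000, Gamma_vuv = 0.000000, Gamma_vvv = 0.000000; k1 = (-0.125000, 2.000000, -0.021069, 0.000000)
  k2: at (u, v) = (-0.253125, 1.050000), (du/dtau, dv/dtau) = (-0.125527, 2.000000); Gamma_uuu = 1.352874, Gamma_uuv = 0.000000, Gamma_uvv = 0.000000, Gamma_vuu = 0.000000, Gamma_vuv = 0.000000, Gamma_vvv = 0.000000; k2 = (-0.125527, 2.000000, -0.021317, 0.000000)
  k3: at (u, v) = (-0.253138, 1.050000), (du/dtau, dv/dtau) = (-0.125533, 2.000000); Gamma_uuu = 1.352892, Gamma_uuv = 0.000000, Gamma_uvv = 0.000000, Gamma_vuu = 0.000000, Gamma_vuv = 0.000000, Gamma_vvv = 0.000000; k3 = (-0.125533, 2.000000, -0.021320, 0.000000)
  k4: at (u, v) = (-0.256277, 1.100000), (du/dtau, dv/dtau) = (-0.126066, 2.000000); Gamma_uuu = 1.357360, Gamma_uuv = 0.000000, Gamma_uvv = 0.000000, Gamma_vuu = 0.000000, Gamma_vuv = 0.000000, Gamma_vvv = 0.000000; k4 = (-0.126066, 2.000000, -0.021572, 0.000000)
  Y <- Y + (h/6)(k1 + 2k2 + 2k3 + k4): u = -0.2563, v = 1.1000, du/dtau = -0.1261, dv/dtau = 2.0000
step 2:
  k1: at (u, v) = (-0.256277, 1.100000), (du/dtau, dv/dtau) = (-0.126066, 2.000000); Gamma_uuu = 1.357359, Gamma_uuv = 0.000000, Gamma_uvv = 0.000000, Gamma_vuu = 0.000000, Gamma_vuv = 0.000000, Gamma_vvv = 0.000000; k1 = (-0.126066, 2.000000, -0.021572, 0.000000)
  k2: at (u, v) = (-0.259428, 1.150000), (du/dtau, dv/dtau) = (-0.126605, 2.000000); Gamma_uuu = 1.361861, Gamma_uuv = 0.000000, Gamma_uvv = 0.000000, Gamma_vuu = 0.000000, Gamma_vuv = 0.000000, Gamma_vvv = 0.000000; k2 = (-0.126605, 2.000000, -0.021829, 0.000000)
  k3: at (u, v) = (-0.259442, 1.150000), (du/dtau, dv/dtau) = (-0.126612, 2.000000); Gamma_uuu = 1.361880, Gamma_uuv = 0.000000, Gamma_uvv = 0.000000, Gamma_vuu = 0.000000, Gamma_vuv = 0.000000, Gamma_vvv = 0.000000; k3 = (-0.126612, 2.000000, -0.021832, 0.000000)
  k4: at (u, v) = (-0.262607, 1.200000), (du/dtau, dv/dtau) = (-0.127158, 2.000000); Gamma_uuu = 1.366418, Gamma_uuv = 0.000000, Gamma_uvv = 0.000000, Gamma_vuu = 0.000000, Gamma_vuv = 0.000000, Gamma_vvv = 0.000000; k4 = (-0.127158, 2.000000, -0.022094, 0.000000)
  Y <- Y + (h/6)(k1 + 2k2 + 2k3 + k4): u = -0.2626, v = 1.2000, du/dtau = -0.1272, dv/dtau = 2.0000
step 3:
  k1: at (u, v) = (-0.262607, 1.200000), (du/dtau, dv/dtau) = (-0.127158, 2.000000); Gamma_uuu = 1.366418, Gamma_uuv = 0.000000, Gamma_uvv = 0.000000, Gamma_vuu = 0.000000, Gamma_vuv = 0.000000, Gamma_vvv = 0.000000; k1 = (-0.127158, 2.000000, -0.022094, 0.000000)
  k2: at (u, v) = (-0.265786, 1.250000), (du/dtau, dv/dtau) = (-0.127710, 2.000000); Gamma_uuu = 1.370990, Gamma_uuv = 0.000000, Gamma_uvv = 0.000000, Gamma_vuu = 0.000000, Gamma_vuv = 0.000000, Gamma_vvv = 0.000000; k2 = (-0.127710, 2.000000, -0.022361, 0.000000)
  k3: at (u, v) = (-0.265800, 1.250000), (du/dtau, dv/dtau) = (-0.127717, 2.000000); Gamma_uuu = 1.371010, Gamma_uuv = 0.000000, Gamma_uvv = 0.000000, Gamma_vuu = 0.000000, Gamma_vuv = 0.000000, Gamma_vvv = 0.000000; k3 = (-0.127717, 2.000000, -0.022363, 0.000000)
  k4: at (u, v) = (-0.268993, 1.300000), (du/dtau, dv/dtau) = (-0.128276, 2.000000); Gamma_uuu = 1.375619, Gamma_uuv = 0.000000, Gamma_uvv = 0.000000, Gamma_vuu = 0.000000, Gamma_vuv = 0.000000, Gamma_vvv = 0.000000; k4 = (-0.128276, 2.000000, -0.022635, 0.000000)
  Y <- Y + (h/6)(k1 + 2k2 + 2k3 + k4): u = -0.2690, v = 1.3000, du/dtau = -0.1283, dv/dtau = 2.0000
step 4:
  k1: at (u, v) = (-0.268993, 1.300000), (du/dtau, dv/dtau) = (-0.128276, 2.000000); Gamma_uuu = 1.375619, Gamma_uuv = 0.000000, Gamma_uvv = 0.000000, Gamma_vuu = 0.000000, Gamma_vuv = 0.000000, Gamma_vvv = 0.000000; k1 = (-0.128276, 2.000000, -0.022635, 0.000000)
  k2: at (u, v) = (-0.272200, 1.350000), (du/dtau, dv/dtau) = (-0.128842, 2.000000); Gamma_uuu = 1.380263, Gamma_uuv = 0.000000, Gamma_uvv = 0.000000, Gamma_vuu = 0.000000, Gamma_vuv = 0.000000, Gamma_vvv = 0.000000; k2 = (-0.128842, 2.000000, -0.022913, 0.000000)
  k3: at (u, v) = (-0.272214, 1.350000), (du/dtau, dv/dtau) = (-0.128848, 2.000000); Gamma_uuu = 1.380283, Gamma_uuv = 0.000000, Gamma_uvv = 0.000000, Gamma_vuu = 0.000000, Gamma_vuv = 0.000000, Gamma_vvv = 0.000000; k3 = (-0.128848, 2.000000, -0.022915, 0.000000)
  k4: at (u, v) = (-0.275435, 1.400000), (du/dtau, dv/dtau) = (-0.129421, 2.000000); Gamma_uuu = 1.384964, Gamma_uuv = 0.000000, Gamma_uvv = 0.000000, Gamma_vuu = 0.000000, Gamma_vuv = 0.000000, Gamma_vvv = 0.000000; k4 = (-0.129421, 2.000000, -0.023198, 0.000000)
  Y <- Y + (h/6)(k1 + 2k2 + 2k3 + k4): u = -0.2754, v = 1.4000, du/dtau = -0.1294, dv/dtau = 2.0000


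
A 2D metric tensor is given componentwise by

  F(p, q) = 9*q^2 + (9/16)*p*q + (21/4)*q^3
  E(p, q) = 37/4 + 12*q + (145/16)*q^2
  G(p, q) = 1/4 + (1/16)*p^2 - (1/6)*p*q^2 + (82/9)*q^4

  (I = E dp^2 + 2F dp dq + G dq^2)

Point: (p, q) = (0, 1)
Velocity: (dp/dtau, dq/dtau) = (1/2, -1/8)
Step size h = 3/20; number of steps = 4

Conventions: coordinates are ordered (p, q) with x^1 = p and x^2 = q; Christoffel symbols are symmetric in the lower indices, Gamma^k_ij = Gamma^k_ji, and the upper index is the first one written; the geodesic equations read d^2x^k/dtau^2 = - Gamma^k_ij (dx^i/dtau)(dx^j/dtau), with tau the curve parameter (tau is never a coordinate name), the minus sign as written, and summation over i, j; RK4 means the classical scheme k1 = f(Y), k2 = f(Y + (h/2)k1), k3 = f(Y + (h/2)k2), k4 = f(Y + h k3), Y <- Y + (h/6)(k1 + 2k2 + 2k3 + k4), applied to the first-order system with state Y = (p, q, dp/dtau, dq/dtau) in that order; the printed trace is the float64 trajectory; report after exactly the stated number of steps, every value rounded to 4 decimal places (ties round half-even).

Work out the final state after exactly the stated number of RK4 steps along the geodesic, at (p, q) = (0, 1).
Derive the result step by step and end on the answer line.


f(Y) = (dp/dtau, dq/dtau, -Gamma^p_ij Y'^i Y'^j, -Gamma^q_ij Y'^i Y'^j) with the Gammas evaluated at the stage position; h = 0.150000; intermediate values shown to 6 dp
step 0: p = 0.0000, q = 1.0000, dp/dtau = 0.5000, dq/dtau = -0.1250
step 1:
  k1: at (p, q) = (0.000000, 1.000000), (dp/dtau, dq/dtau) = (0.500000, -0.125000); Gamma_ppp = 2.560530, Gamma_ppq = 1.762032, Gamma_pqq = 0.706984, Gamma_qpp = -5.446742, Gamma_qpq = -2.691164, Gamma_qqq = 0.870377; k1 = (0.500000, -0.125000, -0.430925, 1.011690)
  k2: at (p, q) = (0.037500, 0.990625), (dp/dtau, dq/dtau) = (0.467681, -0.049123); Gamma_ppp = 2.646922, Gamma_ppq = 1.790994, Gamma_pqq = 0.709518, Gamma_qpp = -5.695444, Gamma_qpq = -2.780577, Gamma_qqq = 0.865565; k2 = (0.467681, -0.049123, -0.498368, 1.115886)
  k3: at (p, q) = (0.035076, 0.996316), (dp/dtau, dq/dtau) = (0.462622, -0.041309); Gamma_ppp = 2.610051, Gamma_ppq = 1.781983, Gamma_pqq = 0.709528, Gamma_qpp = -5.572583, Gamma_qpq = -2.742164, Gamma_qqq = 0.865228; k3 = (0.462622, -0.041309, -0.491704, 1.086358)
  k4: at (p, q) = (0.069393, 0.993804), (dp/dtau, dq/dtau) = (0.426244, 0.037954); Gamma_ppp = 2.653090, Gamma_ppq = 1.800437, Gamma_pqq = 0.712184, Gamma_qpp = -5.676419, Gamma_qpq = -2.786380, Gamma_qqq = 0.859728; k4 = (0.426244, 0.037954, -0.541304, 1.120231)
  Y <- Y + (h/6)(k1 + 2k2 + 2k3 + k4): p = 0.0697, q = 0.9933, dp/dtau = 0.4262, dq/dtau = 0.0384
step 2:
  k1: at (p, q) = (0.069671, 0.993302), (dp/dtau, dq/dtau) = (0.426191, 0.038410); Gamma_ppp = 2.656450, Gamma_ppq = 1.801281, Gamma_pqq = 0.712192, Gamma_qpp = -5.687486, Gamma_qpq = -2.789878, Gamma_qqq = 0.859735; k1 = (0.426191, 0.038410, -0.542539, 1.123139)
  k2: at (p, q) = (0.101636, 0.996183), (dp/dtau, dq/dtau) = (0.385500, 0.122646); Gamma_ppp = 2.664378, Gamma_ppq = 1.811151, Gamma_pqq = 0.714888, Gamma_qpp = -5.674649, Gamma_qpq = -2.797520, Gamma_qqq = 0.853889; k2 = (0.385500, 0.122646, -0.577970, 1.095001)
  k3: at (p, q) = (0.098584, 1.002501), (dp/dtau, dq/dtau) = (0.382843, 0.120535); Gamma_ppp = 2.622375, Gamma_ppq = 1.800478, Gamma_pqq = 0.714781, Gamma_qpp = -5.537708, Gamma_qpq = -2.753798, Gamma_qqq = 0.853794; k3 = (0.382843, 0.120535, -0.560913, 1.053404)
  k4: at (p, q) = (0.127098, 1.011383), (dp/dtau, dq/dtau) = (0.342054, 0.196421); Gamma_ppp = 2.589793, Gamma_ppq = 1.799479, Gamma_pqq = 0.717293, Gamma_qpp = -5.397410, Gamma_qpq = -2.719311, Gamma_qqq = 0.848048; k4 = (0.342054, 0.196421, -0.572483, 0.964184)
  Y <- Y + (h/6)(k1 + 2k2 + 2k3 + k4): p = 0.1273, q = 1.0113, dp/dtau = 0.3414, dq/dtau = 0.1980
step 3:
  k1: at (p, q) = (0.127295, 1.011332), (dp/dtau, dq/dtau) = (0.341371, 0.198014); Gamma_ppp = 2.590255, Gamma_ppq = 1.799639, Gamma_pqq = 0.717308, Gamma_qpp = -5.398700, Gamma_qpq = -2.719790, Gamma_qqq = 0.848020; k1 = (0.341371, 0.198014, -0.573276, 0.963577)
  k2: at (p, q) = (0.152897, 1.026183), (dp/dtau, dq/dtau) = (0.298375, 0.270282); Gamma_ppp = 2.519333, Gamma_ppq = 1.787782, Gamma_pqq = 0.719658, Gamma_qpp = -5.142733, Gamma_qpq = -2.645424, Gamma_qqq = 0.842203; k2 = (0.298375, 0.270282, -0.565216, 0.823004)
  k3: at (p, q) = (0.149673, 1.031603), (dp/dtau, dq/dtau) = (0.298980, 0.259739); Gamma_ppp = 2.484824, Gamma_ppq = 1.778156, Gamma_pqq = 0.719515, Gamma_qpp = -5.036792, Gamma_qpq = -2.609510, Gamma_qqq = 0.842073; k3 = (0.298980, 0.259739, -0.546829, 0.798715)
  k4: at (p, q) = (0.172141, 1.050293), (dp/dtau, dq/dtau) = (0.259347, 0.317821); Gamma_ppp = 2.392460, Gamma_ppq = 1.758416, Gamma_pqq = 0.721651, Gamma_qpp = -4.729354, Gamma_qpq = -2.512862, Gamma_qqq = 0.836152; k4 = (0.259347, 0.317821, -0.523690, 0.647889)
  Y <- Y + (h/6)(k1 + 2k2 + 2k3 + k4): p = 0.1722, q = 1.0507, dp/dtau = 0.2583, dq/dtau = 0.3194
step 4:
  k1: at (p, q) = (0.172180, 1.050729), (dp/dtau, dq/dtau) = (0.258345, 0.319386); Gamma_ppp = 2.390023, Gamma_ppq = 1.757760, Gamma_pqq = 0.721664, Gamma_qpp = -4.721887, Gamma_qpq = -2.510321, Gamma_qqq = 0.836085; k1 = (0.258345, 0.319386, -0.523201, 0.644123)
  k2: at (p, q) = (0.191556, 1.074683), (dp/dtau, dq/dtau) = (0.219104, 0.367695); Gamma_ppp = 2.270955, Gamma_ppq = 1.728235, Gamma_pqq = 0.723662, Gamma_qpp = -4.349809, Gamma_qpq = -2.385881, Gamma_qqq = 0.829643; k2 = (0.219104, 0.367695, -0.485326, 0.481084)
  k3: at (p, q) = (0.188613, 1.078306), (dp/dtau, dq/dtau) = (0.221945, 0.355467); Gamma_ppp = 2.250028, Gamma_ppq = 1.721624, Gamma_pqq = 0.723549, Gamma_qpp = -4.290808, Gamma_qpq = -2.364098, Gamma_qqq = 0.829433; k3 = (0.221945, 0.355467, -0.473914, 0.479586)
  k4: at (p, q) = (0.205472, 1.104049), (dp/dtau, dq/dtau) = (0.187258, 0.391324); Gamma_ppp = 2.128530, Gamma_ppq = 1.688434, Gamma_pqq = 0.725445, Gamma_qpp = -3.931137, Gamma_qpq = -2.237127, Gamma_qqq = 0.822554; k4 = (0.187258, 0.391324, -0.433180, 0.339752)
  Y <- Y + (h/6)(k1 + 2k2 + 2k3 + k4): p = 0.2054, q = 1.1047, dp/dtau = 0.1865, dq/dtau = 0.3920

Answer: p = 0.2054, q = 1.1047, dp/dtau = 0.1865, dq/dtau = 0.3920
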